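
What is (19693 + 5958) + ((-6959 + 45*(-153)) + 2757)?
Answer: 14564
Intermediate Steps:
(19693 + 5958) + ((-6959 + 45*(-153)) + 2757) = 25651 + ((-6959 - 6885) + 2757) = 25651 + (-13844 + 2757) = 25651 - 11087 = 14564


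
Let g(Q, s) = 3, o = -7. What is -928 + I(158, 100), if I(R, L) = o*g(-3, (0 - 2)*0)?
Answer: -949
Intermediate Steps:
I(R, L) = -21 (I(R, L) = -7*3 = -21)
-928 + I(158, 100) = -928 - 21 = -949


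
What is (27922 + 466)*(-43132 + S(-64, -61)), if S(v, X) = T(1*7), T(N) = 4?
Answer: -1224317664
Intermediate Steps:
S(v, X) = 4
(27922 + 466)*(-43132 + S(-64, -61)) = (27922 + 466)*(-43132 + 4) = 28388*(-43128) = -1224317664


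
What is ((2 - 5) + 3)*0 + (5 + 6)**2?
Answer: 121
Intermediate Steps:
((2 - 5) + 3)*0 + (5 + 6)**2 = (-3 + 3)*0 + 11**2 = 0*0 + 121 = 0 + 121 = 121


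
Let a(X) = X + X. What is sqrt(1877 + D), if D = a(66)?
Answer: 7*sqrt(41) ≈ 44.822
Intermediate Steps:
a(X) = 2*X
D = 132 (D = 2*66 = 132)
sqrt(1877 + D) = sqrt(1877 + 132) = sqrt(2009) = 7*sqrt(41)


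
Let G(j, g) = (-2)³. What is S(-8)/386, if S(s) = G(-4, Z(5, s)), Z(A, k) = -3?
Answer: -4/193 ≈ -0.020725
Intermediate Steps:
G(j, g) = -8
S(s) = -8
S(-8)/386 = -8/386 = -8*1/386 = -4/193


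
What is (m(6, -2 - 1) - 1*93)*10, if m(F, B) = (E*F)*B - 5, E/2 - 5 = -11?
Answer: 1180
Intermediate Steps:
E = -12 (E = 10 + 2*(-11) = 10 - 22 = -12)
m(F, B) = -5 - 12*B*F (m(F, B) = (-12*F)*B - 5 = -12*B*F - 5 = -5 - 12*B*F)
(m(6, -2 - 1) - 1*93)*10 = ((-5 - 12*(-2 - 1)*6) - 1*93)*10 = ((-5 - 12*(-3)*6) - 93)*10 = ((-5 + 216) - 93)*10 = (211 - 93)*10 = 118*10 = 1180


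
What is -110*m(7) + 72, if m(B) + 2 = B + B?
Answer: -1248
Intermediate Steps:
m(B) = -2 + 2*B (m(B) = -2 + (B + B) = -2 + 2*B)
-110*m(7) + 72 = -110*(-2 + 2*7) + 72 = -110*(-2 + 14) + 72 = -110*12 + 72 = -1320 + 72 = -1248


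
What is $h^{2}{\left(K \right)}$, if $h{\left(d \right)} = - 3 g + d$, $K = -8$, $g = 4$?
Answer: $400$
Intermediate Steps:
$h{\left(d \right)} = -12 + d$ ($h{\left(d \right)} = \left(-3\right) 4 + d = -12 + d$)
$h^{2}{\left(K \right)} = \left(-12 - 8\right)^{2} = \left(-20\right)^{2} = 400$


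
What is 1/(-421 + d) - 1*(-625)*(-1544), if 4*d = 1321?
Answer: -350295004/363 ≈ -9.6500e+5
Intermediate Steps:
d = 1321/4 (d = (¼)*1321 = 1321/4 ≈ 330.25)
1/(-421 + d) - 1*(-625)*(-1544) = 1/(-421 + 1321/4) - 1*(-625)*(-1544) = 1/(-363/4) + 625*(-1544) = -4/363 - 965000 = -350295004/363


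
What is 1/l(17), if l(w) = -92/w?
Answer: -17/92 ≈ -0.18478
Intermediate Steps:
1/l(17) = 1/(-92/17) = -17/92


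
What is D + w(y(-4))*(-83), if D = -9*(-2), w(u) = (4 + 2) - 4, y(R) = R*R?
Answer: -148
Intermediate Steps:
y(R) = R**2
w(u) = 2 (w(u) = 6 - 4 = 2)
D = 18
D + w(y(-4))*(-83) = 18 + 2*(-83) = 18 - 166 = -148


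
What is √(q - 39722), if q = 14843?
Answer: I*√24879 ≈ 157.73*I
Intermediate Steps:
√(q - 39722) = √(14843 - 39722) = √(-24879) = I*√24879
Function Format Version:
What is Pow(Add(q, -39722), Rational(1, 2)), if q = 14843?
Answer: Mul(I, Pow(24879, Rational(1, 2))) ≈ Mul(157.73, I)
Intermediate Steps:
Pow(Add(q, -39722), Rational(1, 2)) = Pow(Add(14843, -39722), Rational(1, 2)) = Pow(-24879, Rational(1, 2)) = Mul(I, Pow(24879, Rational(1, 2)))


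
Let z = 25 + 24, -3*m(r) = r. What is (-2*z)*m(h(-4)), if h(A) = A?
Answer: -392/3 ≈ -130.67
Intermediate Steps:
m(r) = -r/3
z = 49
(-2*z)*m(h(-4)) = (-2*49)*(-⅓*(-4)) = -98*4/3 = -392/3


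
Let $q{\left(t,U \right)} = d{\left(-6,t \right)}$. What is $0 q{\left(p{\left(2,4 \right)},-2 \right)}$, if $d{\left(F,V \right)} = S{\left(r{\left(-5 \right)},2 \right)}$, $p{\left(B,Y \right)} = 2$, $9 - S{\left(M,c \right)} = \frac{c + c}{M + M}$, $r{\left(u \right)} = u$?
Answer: $0$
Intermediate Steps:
$S{\left(M,c \right)} = 9 - \frac{c}{M}$ ($S{\left(M,c \right)} = 9 - \frac{c + c}{M + M} = 9 - \frac{2 c}{2 M} = 9 - 2 c \frac{1}{2 M} = 9 - \frac{c}{M}$)
$d{\left(F,V \right)} = \frac{47}{5}$ ($d{\left(F,V \right)} = 9 - \frac{2}{-5} = 9 - 2 \left(- \frac{1}{5}\right) = 9 + \frac{2}{5} = \frac{47}{5}$)
$q{\left(t,U \right)} = \frac{47}{5}$
$0 q{\left(p{\left(2,4 \right)},-2 \right)} = 0 \cdot \frac{47}{5} = 0$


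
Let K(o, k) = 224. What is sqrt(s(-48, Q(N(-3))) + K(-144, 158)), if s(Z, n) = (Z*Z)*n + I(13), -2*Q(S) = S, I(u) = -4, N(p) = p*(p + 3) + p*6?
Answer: 26*sqrt(31) ≈ 144.76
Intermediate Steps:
N(p) = 6*p + p*(3 + p) (N(p) = p*(3 + p) + 6*p = 6*p + p*(3 + p))
Q(S) = -S/2
s(Z, n) = -4 + n*Z**2 (s(Z, n) = (Z*Z)*n - 4 = Z**2*n - 4 = n*Z**2 - 4 = -4 + n*Z**2)
sqrt(s(-48, Q(N(-3))) + K(-144, 158)) = sqrt((-4 - (-3)*(9 - 3)/2*(-48)**2) + 224) = sqrt((-4 - (-3)*6/2*2304) + 224) = sqrt((-4 - 1/2*(-18)*2304) + 224) = sqrt((-4 + 9*2304) + 224) = sqrt((-4 + 20736) + 224) = sqrt(20732 + 224) = sqrt(20956) = 26*sqrt(31)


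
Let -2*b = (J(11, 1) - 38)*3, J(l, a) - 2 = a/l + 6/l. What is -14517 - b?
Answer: -320541/22 ≈ -14570.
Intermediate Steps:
J(l, a) = 2 + 6/l + a/l (J(l, a) = 2 + (a/l + 6/l) = 2 + (6/l + a/l) = 2 + 6/l + a/l)
b = 1167/22 (b = -((6 + 1 + 2*11)/11 - 38)*3/2 = -((6 + 1 + 22)/11 - 38)*3/2 = -((1/11)*29 - 38)*3/2 = -(29/11 - 38)*3/2 = -(-389)*3/22 = -½*(-1167/11) = 1167/22 ≈ 53.045)
-14517 - b = -14517 - 1*1167/22 = -14517 - 1167/22 = -320541/22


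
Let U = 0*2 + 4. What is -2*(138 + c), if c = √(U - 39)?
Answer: -276 - 2*I*√35 ≈ -276.0 - 11.832*I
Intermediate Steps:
U = 4 (U = 0 + 4 = 4)
c = I*√35 (c = √(4 - 39) = √(-35) = I*√35 ≈ 5.9161*I)
-2*(138 + c) = -2*(138 + I*√35) = -276 - 2*I*√35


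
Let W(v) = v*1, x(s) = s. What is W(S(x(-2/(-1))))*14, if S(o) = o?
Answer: 28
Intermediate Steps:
W(v) = v
W(S(x(-2/(-1))))*14 = -2/(-1)*14 = -2*(-1)*14 = 2*14 = 28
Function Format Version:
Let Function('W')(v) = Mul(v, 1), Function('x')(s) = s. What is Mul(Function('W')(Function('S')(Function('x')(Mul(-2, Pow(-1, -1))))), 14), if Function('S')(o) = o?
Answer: 28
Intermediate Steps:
Function('W')(v) = v
Mul(Function('W')(Function('S')(Function('x')(Mul(-2, Pow(-1, -1))))), 14) = Mul(Mul(-2, Pow(-1, -1)), 14) = Mul(Mul(-2, -1), 14) = Mul(2, 14) = 28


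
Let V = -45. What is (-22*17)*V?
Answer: 16830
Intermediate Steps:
(-22*17)*V = -22*17*(-45) = -374*(-45) = 16830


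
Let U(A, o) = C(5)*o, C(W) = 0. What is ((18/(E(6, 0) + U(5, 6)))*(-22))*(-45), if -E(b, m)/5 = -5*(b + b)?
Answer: 297/5 ≈ 59.400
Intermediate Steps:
E(b, m) = 50*b (E(b, m) = -(-25)*(b + b) = -(-25)*2*b = -(-50)*b = 50*b)
U(A, o) = 0 (U(A, o) = 0*o = 0)
((18/(E(6, 0) + U(5, 6)))*(-22))*(-45) = ((18/(50*6 + 0))*(-22))*(-45) = ((18/(300 + 0))*(-22))*(-45) = ((18/300)*(-22))*(-45) = ((18*(1/300))*(-22))*(-45) = ((3/50)*(-22))*(-45) = -33/25*(-45) = 297/5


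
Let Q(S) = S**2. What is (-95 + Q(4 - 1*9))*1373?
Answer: -96110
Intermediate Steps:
(-95 + Q(4 - 1*9))*1373 = (-95 + (4 - 1*9)**2)*1373 = (-95 + (4 - 9)**2)*1373 = (-95 + (-5)**2)*1373 = (-95 + 25)*1373 = -70*1373 = -96110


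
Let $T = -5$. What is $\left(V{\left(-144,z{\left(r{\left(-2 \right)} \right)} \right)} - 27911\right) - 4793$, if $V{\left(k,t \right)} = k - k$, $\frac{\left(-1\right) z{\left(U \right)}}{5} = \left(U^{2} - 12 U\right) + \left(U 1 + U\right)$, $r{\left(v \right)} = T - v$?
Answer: $-32704$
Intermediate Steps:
$r{\left(v \right)} = -5 - v$
$z{\left(U \right)} = - 5 U^{2} + 50 U$ ($z{\left(U \right)} = - 5 \left(\left(U^{2} - 12 U\right) + \left(U 1 + U\right)\right) = - 5 \left(\left(U^{2} - 12 U\right) + \left(U + U\right)\right) = - 5 \left(\left(U^{2} - 12 U\right) + 2 U\right) = - 5 \left(U^{2} - 10 U\right) = - 5 U^{2} + 50 U$)
$V{\left(k,t \right)} = 0$
$\left(V{\left(-144,z{\left(r{\left(-2 \right)} \right)} \right)} - 27911\right) - 4793 = \left(0 - 27911\right) - 4793 = -27911 - 4793 = -32704$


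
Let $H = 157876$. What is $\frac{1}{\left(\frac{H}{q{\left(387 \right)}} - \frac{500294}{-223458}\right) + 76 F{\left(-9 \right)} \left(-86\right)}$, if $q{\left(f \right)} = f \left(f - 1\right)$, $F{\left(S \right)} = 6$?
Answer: $- \frac{2781716913}{109078642662415} \approx -2.5502 \cdot 10^{-5}$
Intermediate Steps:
$q{\left(f \right)} = f \left(-1 + f\right)$
$\frac{1}{\left(\frac{H}{q{\left(387 \right)}} - \frac{500294}{-223458}\right) + 76 F{\left(-9 \right)} \left(-86\right)} = \frac{1}{\left(\frac{157876}{387 \left(-1 + 387\right)} - \frac{500294}{-223458}\right) + 76 \cdot 6 \left(-86\right)} = \frac{1}{\left(\frac{157876}{387 \cdot 386} - - \frac{250147}{111729}\right) + 456 \left(-86\right)} = \frac{1}{\left(\frac{157876}{149382} + \frac{250147}{111729}\right) - 39216} = \frac{1}{\left(157876 \cdot \frac{1}{149382} + \frac{250147}{111729}\right) - 39216} = \frac{1}{\left(\frac{78938}{74691} + \frac{250147}{111729}\right) - 39216} = \frac{1}{\frac{9167797793}{2781716913} - 39216} = \frac{1}{- \frac{109078642662415}{2781716913}} = - \frac{2781716913}{109078642662415}$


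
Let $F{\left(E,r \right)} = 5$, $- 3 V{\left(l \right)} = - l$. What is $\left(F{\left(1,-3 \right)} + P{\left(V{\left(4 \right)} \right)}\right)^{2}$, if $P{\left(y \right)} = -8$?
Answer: $9$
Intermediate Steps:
$V{\left(l \right)} = \frac{l}{3}$ ($V{\left(l \right)} = - \frac{\left(-1\right) l}{3} = \frac{l}{3}$)
$\left(F{\left(1,-3 \right)} + P{\left(V{\left(4 \right)} \right)}\right)^{2} = \left(5 - 8\right)^{2} = \left(-3\right)^{2} = 9$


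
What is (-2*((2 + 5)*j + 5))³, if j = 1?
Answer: -13824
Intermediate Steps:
(-2*((2 + 5)*j + 5))³ = (-2*((2 + 5)*1 + 5))³ = (-2*(7*1 + 5))³ = (-2*(7 + 5))³ = (-2*12)³ = (-24)³ = -13824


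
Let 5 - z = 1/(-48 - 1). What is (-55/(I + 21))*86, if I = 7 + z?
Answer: -115885/809 ≈ -143.24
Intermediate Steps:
z = 246/49 (z = 5 - 1/(-48 - 1) = 5 - 1/(-49) = 5 - 1*(-1/49) = 5 + 1/49 = 246/49 ≈ 5.0204)
I = 589/49 (I = 7 + 246/49 = 589/49 ≈ 12.020)
(-55/(I + 21))*86 = (-55/(589/49 + 21))*86 = (-55/(1618/49))*86 = ((49/1618)*(-55))*86 = -2695/1618*86 = -115885/809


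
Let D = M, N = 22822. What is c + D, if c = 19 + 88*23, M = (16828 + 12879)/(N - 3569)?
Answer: 39363586/19253 ≈ 2044.5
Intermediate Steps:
M = 29707/19253 (M = (16828 + 12879)/(22822 - 3569) = 29707/19253 ≈ 1.5430)
D = 29707/19253 ≈ 1.5430
c = 2043 (c = 19 + 2024 = 2043)
c + D = 2043 + 29707/19253 = 39363586/19253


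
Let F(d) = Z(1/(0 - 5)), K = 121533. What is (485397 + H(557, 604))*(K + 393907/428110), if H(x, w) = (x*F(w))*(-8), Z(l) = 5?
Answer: 24095924963355829/428110 ≈ 5.6284e+10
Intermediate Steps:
F(d) = 5
H(x, w) = -40*x (H(x, w) = (x*5)*(-8) = (5*x)*(-8) = -40*x)
(485397 + H(557, 604))*(K + 393907/428110) = (485397 - 40*557)*(121533 + 393907/428110) = (485397 - 22280)*(121533 + 393907*(1/428110)) = 463117*(121533 + 393907/428110) = 463117*(52029886537/428110) = 24095924963355829/428110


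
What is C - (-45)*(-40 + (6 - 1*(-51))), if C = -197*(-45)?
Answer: 9630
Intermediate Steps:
C = 8865
C - (-45)*(-40 + (6 - 1*(-51))) = 8865 - (-45)*(-40 + (6 - 1*(-51))) = 8865 - (-45)*(-40 + (6 + 51)) = 8865 - (-45)*(-40 + 57) = 8865 - (-45)*17 = 8865 - 1*(-765) = 8865 + 765 = 9630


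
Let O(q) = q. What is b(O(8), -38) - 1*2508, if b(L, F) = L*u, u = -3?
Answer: -2532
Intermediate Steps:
b(L, F) = -3*L (b(L, F) = L*(-3) = -3*L)
b(O(8), -38) - 1*2508 = -3*8 - 1*2508 = -24 - 2508 = -2532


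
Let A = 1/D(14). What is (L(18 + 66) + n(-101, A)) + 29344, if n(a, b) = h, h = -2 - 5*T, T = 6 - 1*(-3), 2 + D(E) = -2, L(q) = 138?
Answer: 29435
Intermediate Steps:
D(E) = -4 (D(E) = -2 - 2 = -4)
T = 9 (T = 6 + 3 = 9)
h = -47 (h = -2 - 5*9 = -2 - 45 = -47)
A = -¼ (A = 1/(-4) = -¼ ≈ -0.25000)
n(a, b) = -47
(L(18 + 66) + n(-101, A)) + 29344 = (138 - 47) + 29344 = 91 + 29344 = 29435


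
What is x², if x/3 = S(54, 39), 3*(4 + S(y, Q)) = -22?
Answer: 1156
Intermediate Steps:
S(y, Q) = -34/3 (S(y, Q) = -4 + (⅓)*(-22) = -4 - 22/3 = -34/3)
x = -34 (x = 3*(-34/3) = -34)
x² = (-34)² = 1156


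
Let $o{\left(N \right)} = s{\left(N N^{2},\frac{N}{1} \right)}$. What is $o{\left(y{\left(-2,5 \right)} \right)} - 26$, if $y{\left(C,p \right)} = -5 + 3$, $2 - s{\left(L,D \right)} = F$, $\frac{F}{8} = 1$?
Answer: $-32$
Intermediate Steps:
$F = 8$ ($F = 8 \cdot 1 = 8$)
$s{\left(L,D \right)} = -6$ ($s{\left(L,D \right)} = 2 - 8 = -6$)
$y{\left(C,p \right)} = -2$
$o{\left(N \right)} = -6$
$o{\left(y{\left(-2,5 \right)} \right)} - 26 = -6 - 26 = -32$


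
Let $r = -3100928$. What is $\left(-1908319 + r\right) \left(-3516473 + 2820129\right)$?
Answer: $3488159092968$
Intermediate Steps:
$\left(-1908319 + r\right) \left(-3516473 + 2820129\right) = \left(-1908319 - 3100928\right) \left(-3516473 + 2820129\right) = \left(-5009247\right) \left(-696344\right) = 3488159092968$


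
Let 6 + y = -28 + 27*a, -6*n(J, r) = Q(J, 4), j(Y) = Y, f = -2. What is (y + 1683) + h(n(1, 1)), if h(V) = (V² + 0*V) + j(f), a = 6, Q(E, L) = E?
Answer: 65125/36 ≈ 1809.0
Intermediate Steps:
n(J, r) = -J/6
y = 128 (y = -6 + (-28 + 27*6) = -6 + (-28 + 162) = -6 + 134 = 128)
h(V) = -2 + V² (h(V) = (V² + 0*V) - 2 = (V² + 0) - 2 = V² - 2 = -2 + V²)
(y + 1683) + h(n(1, 1)) = (128 + 1683) + (-2 + (-⅙*1)²) = 1811 + (-2 + (-⅙)²) = 1811 + (-2 + 1/36) = 1811 - 71/36 = 65125/36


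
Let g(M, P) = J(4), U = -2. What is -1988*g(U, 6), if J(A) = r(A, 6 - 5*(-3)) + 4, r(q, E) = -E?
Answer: 33796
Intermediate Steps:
J(A) = -17 (J(A) = -(6 - 5*(-3)) + 4 = -(6 + 15) + 4 = -1*21 + 4 = -21 + 4 = -17)
g(M, P) = -17
-1988*g(U, 6) = -1988*(-17) = 33796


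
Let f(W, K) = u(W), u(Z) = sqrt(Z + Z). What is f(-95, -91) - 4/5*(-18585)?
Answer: 14868 + I*sqrt(190) ≈ 14868.0 + 13.784*I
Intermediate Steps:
u(Z) = sqrt(2)*sqrt(Z) (u(Z) = sqrt(2*Z) = sqrt(2)*sqrt(Z))
f(W, K) = sqrt(2)*sqrt(W)
f(-95, -91) - 4/5*(-18585) = sqrt(2)*sqrt(-95) - 4/5*(-18585) = sqrt(2)*(I*sqrt(95)) - 4*1/5*(-18585) = I*sqrt(190) - 4/5*(-18585) = I*sqrt(190) + 14868 = 14868 + I*sqrt(190)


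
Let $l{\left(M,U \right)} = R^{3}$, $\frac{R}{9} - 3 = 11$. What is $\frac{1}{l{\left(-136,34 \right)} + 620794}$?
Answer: $\frac{1}{2621170} \approx 3.8151 \cdot 10^{-7}$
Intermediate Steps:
$R = 126$ ($R = 27 + 9 \cdot 11 = 27 + 99 = 126$)
$l{\left(M,U \right)} = 2000376$ ($l{\left(M,U \right)} = 126^{3} = 2000376$)
$\frac{1}{l{\left(-136,34 \right)} + 620794} = \frac{1}{2000376 + 620794} = \frac{1}{2621170}$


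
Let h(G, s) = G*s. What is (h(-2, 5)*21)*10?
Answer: -2100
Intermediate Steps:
(h(-2, 5)*21)*10 = (-2*5*21)*10 = -10*21*10 = -210*10 = -2100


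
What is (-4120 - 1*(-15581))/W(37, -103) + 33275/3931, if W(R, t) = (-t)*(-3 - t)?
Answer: 387785691/40489300 ≈ 9.5775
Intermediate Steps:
W(R, t) = -t*(-3 - t)
(-4120 - 1*(-15581))/W(37, -103) + 33275/3931 = (-4120 - 1*(-15581))/((-103*(3 - 103))) + 33275/3931 = (-4120 + 15581)/((-103*(-100))) + 33275*(1/3931) = 11461/10300 + 33275/3931 = 387785691/40489300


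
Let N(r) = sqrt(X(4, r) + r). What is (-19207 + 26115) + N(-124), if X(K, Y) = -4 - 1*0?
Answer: 6908 + 8*I*sqrt(2) ≈ 6908.0 + 11.314*I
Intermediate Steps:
X(K, Y) = -4 (X(K, Y) = -4 + 0 = -4)
N(r) = sqrt(-4 + r)
(-19207 + 26115) + N(-124) = (-19207 + 26115) + sqrt(-4 - 124) = 6908 + sqrt(-128) = 6908 + 8*I*sqrt(2)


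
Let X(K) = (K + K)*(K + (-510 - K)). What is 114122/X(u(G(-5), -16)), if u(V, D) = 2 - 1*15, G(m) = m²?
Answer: 57061/6630 ≈ 8.6065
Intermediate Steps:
u(V, D) = -13 (u(V, D) = 2 - 15 = -13)
X(K) = -1020*K (X(K) = (2*K)*(-510) = -1020*K)
114122/X(u(G(-5), -16)) = 114122/((-1020*(-13))) = 114122/13260 = 114122*(1/13260) = 57061/6630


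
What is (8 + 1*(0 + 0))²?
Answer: 64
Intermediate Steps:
(8 + 1*(0 + 0))² = (8 + 1*0)² = (8 + 0)² = 8² = 64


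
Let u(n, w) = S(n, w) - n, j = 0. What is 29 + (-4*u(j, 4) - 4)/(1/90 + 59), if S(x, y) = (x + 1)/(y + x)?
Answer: 153569/5311 ≈ 28.915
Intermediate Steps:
S(x, y) = (1 + x)/(x + y)
u(n, w) = -n + (1 + n)/(n + w) (u(n, w) = (1 + n)/(n + w) - n = -n + (1 + n)/(n + w))
29 + (-4*u(j, 4) - 4)/(1/90 + 59) = 29 + (-4*(1 + 0 - 1*0*(0 + 4))/(0 + 4) - 4)/(1/90 + 59) = 29 + (-4*(1 + 0 - 1*0*4)/4 - 4)/(1/90 + 59) = 29 + (-(1 + 0 + 0) - 4)/(5311/90) = 29 + 90*(-1 - 4)/5311 = 29 + (90/5311)*(-5) = 29 - 450/5311 = 153569/5311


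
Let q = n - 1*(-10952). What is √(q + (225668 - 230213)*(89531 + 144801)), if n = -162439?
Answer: I*√1065190427 ≈ 32637.0*I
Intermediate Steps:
q = -151487 (q = -162439 - 1*(-10952) = -162439 + 10952 = -151487)
√(q + (225668 - 230213)*(89531 + 144801)) = √(-151487 + (225668 - 230213)*(89531 + 144801)) = √(-151487 - 4545*234332) = √(-151487 - 1065038940) = √(-1065190427) = I*√1065190427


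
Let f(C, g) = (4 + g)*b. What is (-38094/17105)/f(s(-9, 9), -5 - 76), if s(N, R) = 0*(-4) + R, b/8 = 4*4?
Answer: 2721/12041920 ≈ 0.00022596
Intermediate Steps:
b = 128 (b = 8*(4*4) = 8*16 = 128)
s(N, R) = R (s(N, R) = 0 + R = R)
f(C, g) = 512 + 128*g (f(C, g) = (4 + g)*128 = 512 + 128*g)
(-38094/17105)/f(s(-9, 9), -5 - 76) = (-38094/17105)/(512 + 128*(-5 - 76)) = (-38094*1/17105)/(512 + 128*(-81)) = -38094/(17105*(512 - 10368)) = -38094/17105/(-9856) = -38094/17105*(-1/9856) = 2721/12041920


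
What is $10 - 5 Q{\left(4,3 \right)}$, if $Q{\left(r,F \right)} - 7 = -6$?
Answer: $5$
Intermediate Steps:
$Q{\left(r,F \right)} = 1$ ($Q{\left(r,F \right)} = 7 - 6 = 1$)
$10 - 5 Q{\left(4,3 \right)} = 10 - 5 = 5$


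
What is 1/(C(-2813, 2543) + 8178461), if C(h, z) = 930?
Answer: 1/8179391 ≈ 1.2226e-7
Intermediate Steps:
1/(C(-2813, 2543) + 8178461) = 1/(930 + 8178461) = 1/8179391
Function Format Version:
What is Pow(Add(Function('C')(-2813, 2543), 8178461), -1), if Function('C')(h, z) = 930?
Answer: Rational(1, 8179391) ≈ 1.2226e-7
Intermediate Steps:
Pow(Add(Function('C')(-2813, 2543), 8178461), -1) = Pow(Add(930, 8178461), -1) = Pow(8179391, -1) = Rational(1, 8179391)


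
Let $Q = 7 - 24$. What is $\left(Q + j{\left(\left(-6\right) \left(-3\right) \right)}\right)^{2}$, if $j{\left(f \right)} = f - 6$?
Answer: $25$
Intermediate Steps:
$Q = -17$ ($Q = 7 - 24 = -17$)
$j{\left(f \right)} = -6 + f$ ($j{\left(f \right)} = f - 6 = -6 + f$)
$\left(Q + j{\left(\left(-6\right) \left(-3\right) \right)}\right)^{2} = \left(-17 - -12\right)^{2} = \left(-17 + \left(-6 + 18\right)\right)^{2} = \left(-17 + 12\right)^{2} = \left(-5\right)^{2} = 25$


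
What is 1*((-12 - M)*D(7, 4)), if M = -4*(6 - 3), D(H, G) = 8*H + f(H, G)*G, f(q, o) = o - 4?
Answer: 0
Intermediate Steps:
f(q, o) = -4 + o
D(H, G) = 8*H + G*(-4 + G) (D(H, G) = 8*H + (-4 + G)*G = 8*H + G*(-4 + G))
M = -12 (M = -4*3 = -12)
1*((-12 - M)*D(7, 4)) = 1*((-12 - 1*(-12))*(8*7 + 4*(-4 + 4))) = 1*((-12 + 12)*(56 + 4*0)) = 1*(0*(56 + 0)) = 1*(0*56) = 1*0 = 0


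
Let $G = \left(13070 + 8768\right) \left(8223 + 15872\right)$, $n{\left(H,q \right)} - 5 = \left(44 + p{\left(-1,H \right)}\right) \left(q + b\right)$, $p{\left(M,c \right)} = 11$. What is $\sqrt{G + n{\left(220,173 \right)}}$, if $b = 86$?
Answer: $2 \sqrt{131550215} \approx 22939.0$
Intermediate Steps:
$n{\left(H,q \right)} = 4735 + 55 q$ ($n{\left(H,q \right)} = 5 + \left(44 + 11\right) \left(q + 86\right) = 5 + 55 \left(86 + q\right) = 5 + \left(4730 + 55 q\right) = 4735 + 55 q$)
$G = 526186610$ ($G = 21838 \cdot 24095 = 526186610$)
$\sqrt{G + n{\left(220,173 \right)}} = \sqrt{526186610 + \left(4735 + 55 \cdot 173\right)} = \sqrt{526186610 + \left(4735 + 9515\right)} = \sqrt{526186610 + 14250} = \sqrt{526200860} = 2 \sqrt{131550215}$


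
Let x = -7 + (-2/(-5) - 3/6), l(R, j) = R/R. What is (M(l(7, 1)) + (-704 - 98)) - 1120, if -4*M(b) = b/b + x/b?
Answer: -76819/40 ≈ -1920.5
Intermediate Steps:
l(R, j) = 1
x = -71/10 (x = -7 + (-2*(-⅕) - 3*⅙) = -7 + (⅖ - ½) = -7 - ⅒ = -71/10 ≈ -7.1000)
M(b) = -¼ + 71/(40*b) (M(b) = -(b/b - 71/(10*b))/4 = -(1 - 71/(10*b))/4 = -¼ + 71/(40*b))
(M(l(7, 1)) + (-704 - 98)) - 1120 = ((1/40)*(71 - 10*1)/1 + (-704 - 98)) - 1120 = ((1/40)*1*(71 - 10) - 802) - 1120 = ((1/40)*1*61 - 802) - 1120 = (61/40 - 802) - 1120 = -32019/40 - 1120 = -76819/40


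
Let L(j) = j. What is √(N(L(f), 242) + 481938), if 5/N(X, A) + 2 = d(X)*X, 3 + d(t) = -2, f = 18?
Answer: √1019780693/46 ≈ 694.22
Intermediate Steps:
d(t) = -5 (d(t) = -3 - 2 = -5)
N(X, A) = 5/(-2 - 5*X)
√(N(L(f), 242) + 481938) = √(5/(-2 - 5*18) + 481938) = √(5/(-2 - 90) + 481938) = √(5/(-92) + 481938) = √(5*(-1/92) + 481938) = √(-5/92 + 481938) = √(44338291/92) = √1019780693/46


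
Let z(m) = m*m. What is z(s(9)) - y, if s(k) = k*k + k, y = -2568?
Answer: 10668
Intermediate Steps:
s(k) = k + k**2 (s(k) = k**2 + k = k + k**2)
z(m) = m**2
z(s(9)) - y = (9*(1 + 9))**2 - 1*(-2568) = (9*10)**2 + 2568 = 90**2 + 2568 = 8100 + 2568 = 10668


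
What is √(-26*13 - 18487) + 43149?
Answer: 43149 + 5*I*√753 ≈ 43149.0 + 137.2*I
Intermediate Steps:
√(-26*13 - 18487) + 43149 = √(-338 - 18487) + 43149 = √(-18825) + 43149 = 5*I*√753 + 43149 = 43149 + 5*I*√753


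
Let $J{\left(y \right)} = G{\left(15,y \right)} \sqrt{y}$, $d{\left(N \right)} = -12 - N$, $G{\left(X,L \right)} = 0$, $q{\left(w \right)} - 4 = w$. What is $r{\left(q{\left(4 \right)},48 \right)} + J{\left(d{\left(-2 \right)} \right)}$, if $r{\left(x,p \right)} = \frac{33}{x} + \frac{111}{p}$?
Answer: $\frac{103}{16} \approx 6.4375$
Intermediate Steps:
$q{\left(w \right)} = 4 + w$
$J{\left(y \right)} = 0$ ($J{\left(y \right)} = 0 \sqrt{y} = 0$)
$r{\left(q{\left(4 \right)},48 \right)} + J{\left(d{\left(-2 \right)} \right)} = \left(\frac{33}{4 + 4} + \frac{111}{48}\right) + 0 = \left(\frac{33}{8} + 111 \cdot \frac{1}{48}\right) + 0 = \left(33 \cdot \frac{1}{8} + \frac{37}{16}\right) + 0 = \left(\frac{33}{8} + \frac{37}{16}\right) + 0 = \frac{103}{16} + 0 = \frac{103}{16}$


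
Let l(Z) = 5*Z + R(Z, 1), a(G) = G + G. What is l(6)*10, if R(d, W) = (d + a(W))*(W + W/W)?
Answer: 460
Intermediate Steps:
a(G) = 2*G
R(d, W) = (1 + W)*(d + 2*W) (R(d, W) = (d + 2*W)*(W + W/W) = (d + 2*W)*(W + 1) = (d + 2*W)*(1 + W) = (1 + W)*(d + 2*W))
l(Z) = 4 + 7*Z (l(Z) = 5*Z + (Z + 2*1 + 2*1**2 + 1*Z) = 5*Z + (Z + 2 + 2*1 + Z) = 5*Z + (Z + 2 + 2 + Z) = 5*Z + (4 + 2*Z) = 4 + 7*Z)
l(6)*10 = (4 + 7*6)*10 = (4 + 42)*10 = 46*10 = 460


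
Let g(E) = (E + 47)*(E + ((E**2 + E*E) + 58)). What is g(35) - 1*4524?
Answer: 204002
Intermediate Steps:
g(E) = (47 + E)*(58 + E + 2*E**2) (g(E) = (47 + E)*(E + ((E**2 + E**2) + 58)) = (47 + E)*(E + (2*E**2 + 58)) = (47 + E)*(E + (58 + 2*E**2)) = (47 + E)*(58 + E + 2*E**2))
g(35) - 1*4524 = (2726 + 2*35**3 + 95*35**2 + 105*35) - 1*4524 = (2726 + 2*42875 + 95*1225 + 3675) - 4524 = (2726 + 85750 + 116375 + 3675) - 4524 = 208526 - 4524 = 204002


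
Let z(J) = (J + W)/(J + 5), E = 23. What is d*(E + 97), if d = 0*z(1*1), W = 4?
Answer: 0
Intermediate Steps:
z(J) = (4 + J)/(5 + J) (z(J) = (J + 4)/(J + 5) = (4 + J)/(5 + J))
d = 0 (d = 0*((4 + 1*1)/(5 + 1*1)) = 0*((4 + 1)/(5 + 1)) = 0*(5/6) = 0)
d*(E + 97) = 0*(23 + 97) = 0*120 = 0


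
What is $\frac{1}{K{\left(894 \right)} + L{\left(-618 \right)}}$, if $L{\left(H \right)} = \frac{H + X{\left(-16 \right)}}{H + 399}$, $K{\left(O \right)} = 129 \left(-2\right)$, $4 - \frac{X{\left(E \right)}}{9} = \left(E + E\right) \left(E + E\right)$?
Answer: $- \frac{73}{15568} \approx -0.0046891$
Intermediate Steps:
$X{\left(E \right)} = 36 - 36 E^{2}$ ($X{\left(E \right)} = 36 - 9 \left(E + E\right) \left(E + E\right) = 36 - 9 \cdot 2 E 2 E = 36 - 9 \cdot 4 E^{2} = 36 - 36 E^{2}$)
$K{\left(O \right)} = -258$
$L{\left(H \right)} = \frac{-9180 + H}{399 + H}$ ($L{\left(H \right)} = \frac{H + \left(36 - 36 \left(-16\right)^{2}\right)}{H + 399} = \frac{H + \left(36 - 9216\right)}{399 + H} = \frac{H - 9180}{399 + H} = \frac{-9180 + H}{399 + H}$)
$\frac{1}{K{\left(894 \right)} + L{\left(-618 \right)}} = \frac{1}{-258 + \frac{-9180 - 618}{399 - 618}} = \frac{1}{-258 + \frac{1}{-219} \left(-9798\right)} = \frac{1}{-258 - - \frac{3266}{73}} = \frac{1}{-258 + \frac{3266}{73}} = \frac{1}{- \frac{15568}{73}} = - \frac{73}{15568}$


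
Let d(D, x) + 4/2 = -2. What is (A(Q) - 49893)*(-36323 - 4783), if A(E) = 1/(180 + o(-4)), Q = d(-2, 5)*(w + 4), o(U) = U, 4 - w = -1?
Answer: 180479325351/88 ≈ 2.0509e+9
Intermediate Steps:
w = 5 (w = 4 - 1*(-1) = 4 + 1 = 5)
d(D, x) = -4 (d(D, x) = -2 - 2 = -4)
Q = -36 (Q = -4*(5 + 4) = -4*9 = -36)
A(E) = 1/176 (A(E) = 1/(180 - 4) = 1/176)
(A(Q) - 49893)*(-36323 - 4783) = (1/176 - 49893)*(-36323 - 4783) = -8781167/176*(-41106) = 180479325351/88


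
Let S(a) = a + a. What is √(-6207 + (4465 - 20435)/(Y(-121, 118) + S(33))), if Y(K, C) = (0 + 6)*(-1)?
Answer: I*√233034/6 ≈ 80.456*I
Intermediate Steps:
Y(K, C) = -6 (Y(K, C) = 6*(-1) = -6)
S(a) = 2*a
√(-6207 + (4465 - 20435)/(Y(-121, 118) + S(33))) = √(-6207 + (4465 - 20435)/(-6 + 2*33)) = √(-6207 - 15970/(-6 + 66)) = √(-6207 - 15970/60) = √(-6207 - 15970*1/60) = √(-6207 - 1597/6) = √(-38839/6) = I*√233034/6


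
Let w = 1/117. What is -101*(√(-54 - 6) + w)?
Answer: -101/117 - 202*I*√15 ≈ -0.86325 - 782.34*I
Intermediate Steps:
w = 1/117 ≈ 0.0085470
-101*(√(-54 - 6) + w) = -101*(√(-54 - 6) + 1/117) = -101*(√(-60) + 1/117) = -101*(2*I*√15 + 1/117) = -101*(1/117 + 2*I*√15) = -101/117 - 202*I*√15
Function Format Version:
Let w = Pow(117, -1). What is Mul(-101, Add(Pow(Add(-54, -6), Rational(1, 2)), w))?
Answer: Add(Rational(-101, 117), Mul(-202, I, Pow(15, Rational(1, 2)))) ≈ Add(-0.86325, Mul(-782.34, I))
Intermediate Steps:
w = Rational(1, 117) ≈ 0.0085470
Mul(-101, Add(Pow(Add(-54, -6), Rational(1, 2)), w)) = Mul(-101, Add(Pow(Add(-54, -6), Rational(1, 2)), Rational(1, 117))) = Mul(-101, Add(Pow(-60, Rational(1, 2)), Rational(1, 117))) = Mul(-101, Add(Mul(2, I, Pow(15, Rational(1, 2))), Rational(1, 117))) = Mul(-101, Add(Rational(1, 117), Mul(2, I, Pow(15, Rational(1, 2))))) = Add(Rational(-101, 117), Mul(-202, I, Pow(15, Rational(1, 2))))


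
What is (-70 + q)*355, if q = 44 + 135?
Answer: 38695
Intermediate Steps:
q = 179
(-70 + q)*355 = (-70 + 179)*355 = 109*355 = 38695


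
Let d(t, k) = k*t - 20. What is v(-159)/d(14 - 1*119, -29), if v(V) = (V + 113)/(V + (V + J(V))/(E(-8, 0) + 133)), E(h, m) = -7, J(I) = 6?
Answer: 644/6785075 ≈ 9.4914e-5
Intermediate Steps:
d(t, k) = -20 + k*t
v(V) = (113 + V)/(1/21 + 127*V/126) (v(V) = (V + 113)/(V + (V + 6)/(-7 + 133)) = (113 + V)/(V + (6 + V)/126) = (113 + V)/(V + (6 + V)*(1/126)) = (113 + V)/(V + (1/21 + V/126)) = (113 + V)/(1/21 + 127*V/126))
v(-159)/d(14 - 1*119, -29) = (126*(113 - 159)/(6 + 127*(-159)))/(-20 - 29*(14 - 1*119)) = (126*(-46)/(6 - 20193))/(-20 - 29*(14 - 119)) = (126*(-46)/(-20187))/(-20 - 29*(-105)) = (126*(-1/20187)*(-46))/(-20 + 3045) = (644/2243)/3025 = (644/2243)*(1/3025) = 644/6785075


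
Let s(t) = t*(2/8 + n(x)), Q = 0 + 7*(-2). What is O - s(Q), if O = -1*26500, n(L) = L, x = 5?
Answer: -52853/2 ≈ -26427.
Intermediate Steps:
Q = -14 (Q = 0 - 14 = -14)
s(t) = 21*t/4 (s(t) = t*(2/8 + 5) = t*(2*(1/8) + 5) = t*(1/4 + 5) = t*(21/4) = 21*t/4)
O = -26500
O - s(Q) = -26500 - 21*(-14)/4 = -26500 - 1*(-147/2) = -26500 + 147/2 = -52853/2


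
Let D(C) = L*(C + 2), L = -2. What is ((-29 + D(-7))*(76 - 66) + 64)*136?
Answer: -17136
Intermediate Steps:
D(C) = -4 - 2*C (D(C) = -2*(C + 2) = -2*(2 + C) = -4 - 2*C)
((-29 + D(-7))*(76 - 66) + 64)*136 = ((-29 + (-4 - 2*(-7)))*(76 - 66) + 64)*136 = ((-29 + (-4 + 14))*10 + 64)*136 = ((-29 + 10)*10 + 64)*136 = (-19*10 + 64)*136 = (-190 + 64)*136 = -126*136 = -17136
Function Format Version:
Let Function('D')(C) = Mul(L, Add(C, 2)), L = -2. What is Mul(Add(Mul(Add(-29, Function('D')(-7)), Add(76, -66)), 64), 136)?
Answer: -17136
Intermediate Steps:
Function('D')(C) = Add(-4, Mul(-2, C)) (Function('D')(C) = Mul(-2, Add(C, 2)) = Mul(-2, Add(2, C)) = Add(-4, Mul(-2, C)))
Mul(Add(Mul(Add(-29, Function('D')(-7)), Add(76, -66)), 64), 136) = Mul(Add(Mul(Add(-29, Add(-4, Mul(-2, -7))), Add(76, -66)), 64), 136) = Mul(Add(Mul(Add(-29, Add(-4, 14)), 10), 64), 136) = Mul(Add(Mul(Add(-29, 10), 10), 64), 136) = Mul(Add(Mul(-19, 10), 64), 136) = Mul(Add(-190, 64), 136) = Mul(-126, 136) = -17136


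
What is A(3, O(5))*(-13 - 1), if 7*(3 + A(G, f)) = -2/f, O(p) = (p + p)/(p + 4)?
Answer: 228/5 ≈ 45.600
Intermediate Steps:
O(p) = 2*p/(4 + p) (O(p) = (2*p)/(4 + p) = 2*p/(4 + p))
A(G, f) = -3 - 2/(7*f) (A(G, f) = -3 + (-2/f)/7 = -3 - 2/(7*f))
A(3, O(5))*(-13 - 1) = (-3 - 2/(7*(2*5/(4 + 5))))*(-13 - 1) = (-3 - 2/(7*(2*5/9)))*(-14) = (-3 - 2/(7*(2*5*(⅑))))*(-14) = (-3 - 2/(7*10/9))*(-14) = (-3 - 2/7*9/10)*(-14) = (-3 - 9/35)*(-14) = -114/35*(-14) = 228/5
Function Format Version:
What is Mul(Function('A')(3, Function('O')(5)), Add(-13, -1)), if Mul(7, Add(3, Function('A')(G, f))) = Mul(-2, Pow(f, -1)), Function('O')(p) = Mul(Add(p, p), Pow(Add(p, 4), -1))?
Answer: Rational(228, 5) ≈ 45.600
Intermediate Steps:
Function('O')(p) = Mul(2, p, Pow(Add(4, p), -1)) (Function('O')(p) = Mul(Mul(2, p), Pow(Add(4, p), -1)) = Mul(2, p, Pow(Add(4, p), -1)))
Function('A')(G, f) = Add(-3, Mul(Rational(-2, 7), Pow(f, -1))) (Function('A')(G, f) = Add(-3, Mul(Rational(1, 7), Mul(-2, Pow(f, -1)))) = Add(-3, Mul(Rational(-2, 7), Pow(f, -1))))
Mul(Function('A')(3, Function('O')(5)), Add(-13, -1)) = Mul(Add(-3, Mul(Rational(-2, 7), Pow(Mul(2, 5, Pow(Add(4, 5), -1)), -1))), Add(-13, -1)) = Mul(Add(-3, Mul(Rational(-2, 7), Pow(Mul(2, 5, Pow(9, -1)), -1))), -14) = Mul(Add(-3, Mul(Rational(-2, 7), Pow(Mul(2, 5, Rational(1, 9)), -1))), -14) = Mul(Add(-3, Mul(Rational(-2, 7), Pow(Rational(10, 9), -1))), -14) = Mul(Add(-3, Mul(Rational(-2, 7), Rational(9, 10))), -14) = Mul(Add(-3, Rational(-9, 35)), -14) = Mul(Rational(-114, 35), -14) = Rational(228, 5)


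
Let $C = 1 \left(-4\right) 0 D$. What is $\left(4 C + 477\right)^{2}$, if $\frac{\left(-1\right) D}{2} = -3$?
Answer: $227529$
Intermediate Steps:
$D = 6$ ($D = \left(-2\right) \left(-3\right) = 6$)
$C = 0$ ($C = 1 \left(-4\right) 0 \cdot 6 = \left(-4\right) 0 \cdot 6 = 0 \cdot 6 = 0$)
$\left(4 C + 477\right)^{2} = \left(4 \cdot 0 + 477\right)^{2} = \left(0 + 477\right)^{2} = 477^{2} = 227529$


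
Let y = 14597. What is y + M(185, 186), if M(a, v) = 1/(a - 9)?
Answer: 2569073/176 ≈ 14597.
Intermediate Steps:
M(a, v) = 1/(-9 + a)
y + M(185, 186) = 14597 + 1/(-9 + 185) = 14597 + 1/176 = 2569073/176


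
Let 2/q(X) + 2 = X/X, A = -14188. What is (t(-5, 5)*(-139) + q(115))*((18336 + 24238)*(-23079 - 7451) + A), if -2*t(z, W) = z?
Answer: 454279543596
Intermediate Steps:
t(z, W) = -z/2
q(X) = -2 (q(X) = 2/(-2 + X/X) = 2/(-2 + 1) = 2/(-1) = 2*(-1) = -2)
(t(-5, 5)*(-139) + q(115))*((18336 + 24238)*(-23079 - 7451) + A) = (-½*(-5)*(-139) - 2)*((18336 + 24238)*(-23079 - 7451) - 14188) = ((5/2)*(-139) - 2)*(42574*(-30530) - 14188) = (-695/2 - 2)*(-1299784220 - 14188) = -699/2*(-1299798408) = 454279543596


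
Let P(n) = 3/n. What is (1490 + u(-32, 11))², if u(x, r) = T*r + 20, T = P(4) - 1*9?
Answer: 32228329/16 ≈ 2.0143e+6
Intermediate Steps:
T = -33/4 (T = 3/4 - 1*9 = 3*(¼) - 9 = ¾ - 9 = -33/4 ≈ -8.2500)
u(x, r) = 20 - 33*r/4 (u(x, r) = -33*r/4 + 20 = 20 - 33*r/4)
(1490 + u(-32, 11))² = (1490 + (20 - 33/4*11))² = (1490 + (20 - 363/4))² = (1490 - 283/4)² = (5677/4)² = 32228329/16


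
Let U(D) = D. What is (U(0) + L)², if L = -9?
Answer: 81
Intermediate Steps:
(U(0) + L)² = (0 - 9)² = (-9)² = 81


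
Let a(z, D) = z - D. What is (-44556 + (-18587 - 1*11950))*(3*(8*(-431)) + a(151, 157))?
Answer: 777212550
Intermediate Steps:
(-44556 + (-18587 - 1*11950))*(3*(8*(-431)) + a(151, 157)) = (-44556 + (-18587 - 1*11950))*(3*(8*(-431)) + (151 - 1*157)) = (-44556 + (-18587 - 11950))*(3*(-3448) + (151 - 157)) = (-44556 - 30537)*(-10344 - 6) = -75093*(-10350) = 777212550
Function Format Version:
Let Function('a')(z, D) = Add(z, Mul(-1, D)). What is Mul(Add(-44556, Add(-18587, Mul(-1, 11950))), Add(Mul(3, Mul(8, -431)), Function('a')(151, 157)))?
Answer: 777212550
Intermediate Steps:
Mul(Add(-44556, Add(-18587, Mul(-1, 11950))), Add(Mul(3, Mul(8, -431)), Function('a')(151, 157))) = Mul(Add(-44556, Add(-18587, Mul(-1, 11950))), Add(Mul(3, Mul(8, -431)), Add(151, Mul(-1, 157)))) = Mul(Add(-44556, Add(-18587, -11950)), Add(Mul(3, -3448), Add(151, -157))) = Mul(Add(-44556, -30537), Add(-10344, -6)) = Mul(-75093, -10350) = 777212550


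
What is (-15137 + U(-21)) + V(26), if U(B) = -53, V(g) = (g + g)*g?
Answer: -13838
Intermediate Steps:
V(g) = 2*g**2 (V(g) = (2*g)*g = 2*g**2)
(-15137 + U(-21)) + V(26) = (-15137 - 53) + 2*26**2 = -15190 + 2*676 = -15190 + 1352 = -13838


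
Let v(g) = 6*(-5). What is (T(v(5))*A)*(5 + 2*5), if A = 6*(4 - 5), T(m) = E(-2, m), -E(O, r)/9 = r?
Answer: -24300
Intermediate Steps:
v(g) = -30
E(O, r) = -9*r
T(m) = -9*m
A = -6 (A = 6*(-1) = -6)
(T(v(5))*A)*(5 + 2*5) = (-9*(-30)*(-6))*(5 + 2*5) = (270*(-6))*(5 + 10) = -1620*15 = -24300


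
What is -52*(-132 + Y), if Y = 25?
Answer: 5564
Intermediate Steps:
-52*(-132 + Y) = -52*(-132 + 25) = -52*(-107) = 5564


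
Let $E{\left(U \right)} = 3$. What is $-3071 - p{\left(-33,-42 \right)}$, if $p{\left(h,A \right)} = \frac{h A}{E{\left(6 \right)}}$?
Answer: $-3533$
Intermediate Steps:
$p{\left(h,A \right)} = \frac{A h}{3}$ ($p{\left(h,A \right)} = \frac{h A}{3} = A h \frac{1}{3} = \frac{A h}{3}$)
$-3071 - p{\left(-33,-42 \right)} = -3071 - \frac{1}{3} \left(-42\right) \left(-33\right) = -3071 - 462 = -3533$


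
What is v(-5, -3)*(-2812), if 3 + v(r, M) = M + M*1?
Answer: 25308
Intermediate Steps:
v(r, M) = -3 + 2*M (v(r, M) = -3 + (M + M*1) = -3 + (M + M) = -3 + 2*M)
v(-5, -3)*(-2812) = (-3 + 2*(-3))*(-2812) = (-3 - 6)*(-2812) = -9*(-2812) = 25308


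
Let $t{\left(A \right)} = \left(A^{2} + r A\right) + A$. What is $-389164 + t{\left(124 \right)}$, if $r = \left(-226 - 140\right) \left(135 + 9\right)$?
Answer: $-6908960$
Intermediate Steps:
$r = -52704$ ($r = \left(-366\right) 144 = -52704$)
$t{\left(A \right)} = A^{2} - 52703 A$ ($t{\left(A \right)} = \left(A^{2} - 52704 A\right) + A = A^{2} - 52703 A$)
$-389164 + t{\left(124 \right)} = -389164 + 124 \left(-52703 + 124\right) = -389164 + 124 \left(-52579\right) = -389164 - 6519796 = -6908960$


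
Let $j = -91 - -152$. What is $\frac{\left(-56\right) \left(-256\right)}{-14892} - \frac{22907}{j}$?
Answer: $- \frac{85501385}{227103} \approx -376.49$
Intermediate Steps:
$j = 61$ ($j = -91 + 152 = 61$)
$\frac{\left(-56\right) \left(-256\right)}{-14892} - \frac{22907}{j} = \frac{\left(-56\right) \left(-256\right)}{-14892} - \frac{22907}{61} = 14336 \left(- \frac{1}{14892}\right) - \frac{22907}{61} = - \frac{3584}{3723} - \frac{22907}{61} = - \frac{85501385}{227103}$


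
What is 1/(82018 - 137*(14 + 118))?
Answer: 1/63934 ≈ 1.5641e-5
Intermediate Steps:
1/(82018 - 137*(14 + 118)) = 1/(82018 - 137*132) = 1/(82018 - 18084) = 1/63934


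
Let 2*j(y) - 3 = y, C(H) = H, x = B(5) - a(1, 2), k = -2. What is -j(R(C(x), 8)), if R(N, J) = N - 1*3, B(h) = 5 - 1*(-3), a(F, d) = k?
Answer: -5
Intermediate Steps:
a(F, d) = -2
B(h) = 8 (B(h) = 5 + 3 = 8)
x = 10 (x = 8 - 1*(-2) = 8 + 2 = 10)
R(N, J) = -3 + N (R(N, J) = N - 3 = -3 + N)
j(y) = 3/2 + y/2
-j(R(C(x), 8)) = -(3/2 + (-3 + 10)/2) = -(3/2 + (½)*7) = -(3/2 + 7/2) = -1*5 = -5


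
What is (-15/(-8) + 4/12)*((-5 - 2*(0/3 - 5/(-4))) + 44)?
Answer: 3869/48 ≈ 80.604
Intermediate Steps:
(-15/(-8) + 4/12)*((-5 - 2*(0/3 - 5/(-4))) + 44) = (-15*(-⅛) + 4*(1/12))*((-5 - 2*(0*(⅓) - 5*(-¼))) + 44) = (15/8 + ⅓)*((-5 - 2*(0 + 5/4)) + 44) = 53*((-5 - 2*5/4) + 44)/24 = 53*((-5 - 5/2) + 44)/24 = 53*(-15/2 + 44)/24 = (53/24)*(73/2) = 3869/48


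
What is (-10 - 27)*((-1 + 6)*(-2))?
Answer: 370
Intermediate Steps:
(-10 - 27)*((-1 + 6)*(-2)) = -185*(-2) = -37*(-10) = 370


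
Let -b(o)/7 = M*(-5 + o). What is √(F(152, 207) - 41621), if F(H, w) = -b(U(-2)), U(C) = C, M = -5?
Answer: 4*I*√2586 ≈ 203.41*I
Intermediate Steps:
b(o) = -175 + 35*o (b(o) = -(-35)*(-5 + o) = -7*(25 - 5*o) = -175 + 35*o)
F(H, w) = 245 (F(H, w) = -(-175 + 35*(-2)) = -(-175 - 70) = -1*(-245) = 245)
√(F(152, 207) - 41621) = √(245 - 41621) = √(-41376) = 4*I*√2586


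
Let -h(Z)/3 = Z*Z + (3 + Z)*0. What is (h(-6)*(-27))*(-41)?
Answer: -119556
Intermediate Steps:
h(Z) = -3*Z² (h(Z) = -3*(Z*Z + (3 + Z)*0) = -3*(Z² + 0) = -3*Z²)
(h(-6)*(-27))*(-41) = (-3*(-6)²*(-27))*(-41) = (-3*36*(-27))*(-41) = -108*(-27)*(-41) = 2916*(-41) = -119556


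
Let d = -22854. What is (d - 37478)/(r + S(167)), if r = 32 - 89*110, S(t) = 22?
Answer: 15083/2434 ≈ 6.1968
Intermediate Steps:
r = -9758 (r = 32 - 9790 = -9758)
(d - 37478)/(r + S(167)) = (-22854 - 37478)/(-9758 + 22) = -60332/(-9736) = -60332*(-1/9736) = 15083/2434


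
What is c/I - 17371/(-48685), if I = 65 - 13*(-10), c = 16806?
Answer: 4213269/48685 ≈ 86.541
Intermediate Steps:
I = 195 (I = 65 + 130 = 195)
c/I - 17371/(-48685) = 16806/195 - 17371/(-48685) = 16806*(1/195) - 17371*(-1/48685) = 5602/65 + 17371/48685 = 4213269/48685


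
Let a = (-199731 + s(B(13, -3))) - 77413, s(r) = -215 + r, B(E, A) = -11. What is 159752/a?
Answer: -79876/138685 ≈ -0.57595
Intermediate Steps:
a = -277370 (a = (-199731 + (-215 - 11)) - 77413 = (-199731 - 226) - 77413 = -199957 - 77413 = -277370)
159752/a = 159752/(-277370) = 159752*(-1/277370) = -79876/138685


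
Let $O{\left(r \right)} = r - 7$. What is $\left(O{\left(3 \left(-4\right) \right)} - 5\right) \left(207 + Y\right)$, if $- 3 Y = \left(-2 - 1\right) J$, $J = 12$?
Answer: $-5256$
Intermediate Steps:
$O{\left(r \right)} = -7 + r$ ($O{\left(r \right)} = r - 7 = -7 + r$)
$Y = 12$ ($Y = - \frac{\left(-2 - 1\right) 12}{3} = - \frac{\left(-3\right) 12}{3} = \left(- \frac{1}{3}\right) \left(-36\right) = 12$)
$\left(O{\left(3 \left(-4\right) \right)} - 5\right) \left(207 + Y\right) = \left(\left(-7 + 3 \left(-4\right)\right) - 5\right) \left(207 + 12\right) = \left(\left(-7 - 12\right) - 5\right) 219 = \left(-19 - 5\right) 219 = \left(-24\right) 219 = -5256$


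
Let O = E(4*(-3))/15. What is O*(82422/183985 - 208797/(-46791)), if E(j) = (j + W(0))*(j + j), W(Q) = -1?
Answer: 1465433626696/14348070225 ≈ 102.13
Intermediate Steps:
E(j) = 2*j*(-1 + j) (E(j) = (j - 1)*(j + j) = (-1 + j)*(2*j) = 2*j*(-1 + j))
O = 104/5 (O = (2*(4*(-3))*(-1 + 4*(-3)))/15 = (2*(-12)*(-1 - 12))*(1/15) = (2*(-12)*(-13))*(1/15) = 312*(1/15) = 104/5 ≈ 20.800)
O*(82422/183985 - 208797/(-46791)) = 104*(82422/183985 - 208797/(-46791))/5 = 104*(82422*(1/183985) - 208797*(-1/46791))/5 = 104*(82422/183985 + 69599/15597)/5 = (104/5)*(14090707949/2869614045) = 1465433626696/14348070225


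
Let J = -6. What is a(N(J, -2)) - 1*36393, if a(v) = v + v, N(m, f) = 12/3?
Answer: -36385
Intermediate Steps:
N(m, f) = 4 (N(m, f) = 12*(1/3) = 4)
a(v) = 2*v
a(N(J, -2)) - 1*36393 = 2*4 - 1*36393 = 8 - 36393 = -36385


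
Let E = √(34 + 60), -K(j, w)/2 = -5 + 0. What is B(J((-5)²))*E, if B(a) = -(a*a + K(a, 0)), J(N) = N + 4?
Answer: -851*√94 ≈ -8250.8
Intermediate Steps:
K(j, w) = 10 (K(j, w) = -2*(-5 + 0) = -2*(-5) = 10)
J(N) = 4 + N
E = √94 ≈ 9.6954
B(a) = -10 - a² (B(a) = -(a*a + 10) = -(a² + 10) = -(10 + a²) = -10 - a²)
B(J((-5)²))*E = (-10 - (4 + (-5)²)²)*√94 = (-10 - (4 + 25)²)*√94 = (-10 - 1*29²)*√94 = (-10 - 1*841)*√94 = (-10 - 841)*√94 = -851*√94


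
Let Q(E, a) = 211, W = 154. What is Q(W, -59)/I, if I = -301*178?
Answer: -211/53578 ≈ -0.0039382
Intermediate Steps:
I = -53578
Q(W, -59)/I = 211/(-53578) = 211*(-1/53578) = -211/53578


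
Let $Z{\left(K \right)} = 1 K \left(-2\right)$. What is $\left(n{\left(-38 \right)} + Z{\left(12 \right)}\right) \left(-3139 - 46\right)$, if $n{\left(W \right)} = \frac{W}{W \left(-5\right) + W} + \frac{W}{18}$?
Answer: $\frac{3022565}{36} \approx 83960.0$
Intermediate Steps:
$Z{\left(K \right)} = - 2 K$ ($Z{\left(K \right)} = K \left(-2\right) = - 2 K$)
$n{\left(W \right)} = - \frac{1}{4} + \frac{W}{18}$ ($n{\left(W \right)} = \frac{W}{- 5 W + W} + W \frac{1}{18} = \frac{W}{\left(-4\right) W} + \frac{W}{18} = W \left(- \frac{1}{4 W}\right) + \frac{W}{18} = - \frac{1}{4} + \frac{W}{18}$)
$\left(n{\left(-38 \right)} + Z{\left(12 \right)}\right) \left(-3139 - 46\right) = \left(\left(- \frac{1}{4} + \frac{1}{18} \left(-38\right)\right) - 24\right) \left(-3139 - 46\right) = \left(\left(- \frac{1}{4} - \frac{19}{9}\right) - 24\right) \left(-3185\right) = \left(- \frac{85}{36} - 24\right) \left(-3185\right) = \left(- \frac{949}{36}\right) \left(-3185\right) = \frac{3022565}{36}$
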